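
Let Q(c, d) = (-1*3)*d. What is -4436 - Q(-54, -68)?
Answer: -4640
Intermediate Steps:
Q(c, d) = -3*d
-4436 - Q(-54, -68) = -4436 - (-3)*(-68) = -4436 - 1*204 = -4436 - 204 = -4640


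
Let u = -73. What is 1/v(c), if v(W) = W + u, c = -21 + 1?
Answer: -1/93 ≈ -0.010753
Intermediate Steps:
c = -20
v(W) = -73 + W (v(W) = W - 73 = -73 + W)
1/v(c) = 1/(-73 - 20) = 1/(-93) = -1/93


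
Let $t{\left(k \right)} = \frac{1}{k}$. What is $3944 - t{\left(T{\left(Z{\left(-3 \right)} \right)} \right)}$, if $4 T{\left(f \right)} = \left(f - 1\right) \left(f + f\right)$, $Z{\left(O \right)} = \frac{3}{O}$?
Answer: $3943$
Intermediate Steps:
$T{\left(f \right)} = \frac{f \left(-1 + f\right)}{2}$ ($T{\left(f \right)} = \frac{\left(f - 1\right) \left(f + f\right)}{4} = \frac{\left(-1 + f\right) 2 f}{4} = \frac{2 f \left(-1 + f\right)}{4} = \frac{f \left(-1 + f\right)}{2}$)
$3944 - t{\left(T{\left(Z{\left(-3 \right)} \right)} \right)} = 3944 - \frac{1}{\frac{1}{2} \frac{3}{-3} \left(-1 + \frac{3}{-3}\right)} = 3944 - \frac{1}{\frac{1}{2} \cdot 3 \left(- \frac{1}{3}\right) \left(-1 + 3 \left(- \frac{1}{3}\right)\right)} = 3944 - \frac{1}{\frac{1}{2} \left(-1\right) \left(-1 - 1\right)} = 3944 - \frac{1}{\frac{1}{2} \left(-1\right) \left(-2\right)} = 3944 - 1^{-1} = 3944 - 1 = 3943$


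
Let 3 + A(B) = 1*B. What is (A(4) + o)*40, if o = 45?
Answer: 1840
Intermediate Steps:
A(B) = -3 + B (A(B) = -3 + 1*B = -3 + B)
(A(4) + o)*40 = ((-3 + 4) + 45)*40 = (1 + 45)*40 = 46*40 = 1840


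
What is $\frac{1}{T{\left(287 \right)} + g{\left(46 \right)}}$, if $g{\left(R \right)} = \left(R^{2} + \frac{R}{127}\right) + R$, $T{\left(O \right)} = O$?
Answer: $\frac{127}{311069} \approx 0.00040827$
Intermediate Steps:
$g{\left(R \right)} = R^{2} + \frac{128 R}{127}$ ($g{\left(R \right)} = \left(R^{2} + \frac{R}{127}\right) + R = R^{2} + \frac{128 R}{127}$)
$\frac{1}{T{\left(287 \right)} + g{\left(46 \right)}} = \frac{1}{287 + \frac{1}{127} \cdot 46 \left(128 + 127 \cdot 46\right)} = \frac{1}{287 + \frac{1}{127} \cdot 46 \left(128 + 5842\right)} = \frac{1}{287 + \frac{1}{127} \cdot 46 \cdot 5970} = \frac{1}{287 + \frac{274620}{127}} = \frac{1}{\frac{311069}{127}} = \frac{127}{311069}$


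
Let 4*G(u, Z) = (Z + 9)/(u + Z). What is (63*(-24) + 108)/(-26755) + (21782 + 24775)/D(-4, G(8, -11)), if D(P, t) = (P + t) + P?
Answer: -7473729222/1257485 ≈ -5943.4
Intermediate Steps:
G(u, Z) = (9 + Z)/(4*(Z + u)) (G(u, Z) = ((Z + 9)/(u + Z))/4 = ((9 + Z)/(Z + u))/4 = (9 + Z)/(4*(Z + u)))
D(P, t) = t + 2*P
(63*(-24) + 108)/(-26755) + (21782 + 24775)/D(-4, G(8, -11)) = (63*(-24) + 108)/(-26755) + (21782 + 24775)/((9 - 11)/(4*(-11 + 8)) + 2*(-4)) = (-1512 + 108)*(-1/26755) + 46557/((¼)*(-2)/(-3) - 8) = -1404*(-1/26755) + 46557/((¼)*(-⅓)*(-2) - 8) = 1404/26755 + 46557/(⅙ - 8) = 1404/26755 + 46557/(-47/6) = 1404/26755 + 46557*(-6/47) = 1404/26755 - 279342/47 = -7473729222/1257485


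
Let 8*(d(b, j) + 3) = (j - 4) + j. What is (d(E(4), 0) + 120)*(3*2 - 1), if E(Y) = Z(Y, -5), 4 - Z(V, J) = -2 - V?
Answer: 1165/2 ≈ 582.50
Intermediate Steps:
Z(V, J) = 6 + V (Z(V, J) = 4 - (-2 - V) = 4 + (2 + V) = 6 + V)
E(Y) = 6 + Y
d(b, j) = -7/2 + j/4 (d(b, j) = -3 + ((j - 4) + j)/8 = -3 + ((-4 + j) + j)/8 = -3 + (-4 + 2*j)/8 = -3 + (-½ + j/4) = -7/2 + j/4)
(d(E(4), 0) + 120)*(3*2 - 1) = ((-7/2 + (¼)*0) + 120)*(3*2 - 1) = ((-7/2 + 0) + 120)*(6 - 1) = (-7/2 + 120)*5 = (233/2)*5 = 1165/2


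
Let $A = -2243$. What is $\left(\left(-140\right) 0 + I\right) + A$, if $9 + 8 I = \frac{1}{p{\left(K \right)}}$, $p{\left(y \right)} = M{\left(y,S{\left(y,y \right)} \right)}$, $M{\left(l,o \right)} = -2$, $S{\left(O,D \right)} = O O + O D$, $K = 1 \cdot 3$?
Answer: $- \frac{35907}{16} \approx -2244.2$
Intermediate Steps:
$K = 3$
$S{\left(O,D \right)} = O^{2} + D O$
$p{\left(y \right)} = -2$
$I = - \frac{19}{16}$ ($I = - \frac{9}{8} + \frac{1}{8 \left(-2\right)} = - \frac{9}{8} + \frac{1}{8} \left(- \frac{1}{2}\right) = - \frac{9}{8} - \frac{1}{16} = - \frac{19}{16} \approx -1.1875$)
$\left(\left(-140\right) 0 + I\right) + A = \left(\left(-140\right) 0 - \frac{19}{16}\right) - 2243 = \left(0 - \frac{19}{16}\right) - 2243 = - \frac{19}{16} - 2243 = - \frac{35907}{16}$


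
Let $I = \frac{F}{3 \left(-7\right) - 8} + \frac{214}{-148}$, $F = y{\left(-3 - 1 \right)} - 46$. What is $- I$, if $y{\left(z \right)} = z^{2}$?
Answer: $\frac{883}{2146} \approx 0.41146$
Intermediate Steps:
$F = -30$ ($F = \left(-3 - 1\right)^{2} - 46 = \left(-4\right)^{2} - 46 = 16 - 46 = -30$)
$I = - \frac{883}{2146}$ ($I = - \frac{30}{3 \left(-7\right) - 8} + \frac{214}{-148} = - \frac{30}{-21 - 8} + 214 \left(- \frac{1}{148}\right) = - \frac{30}{-29} - \frac{107}{74} = \left(-30\right) \left(- \frac{1}{29}\right) - \frac{107}{74} = \frac{30}{29} - \frac{107}{74} = - \frac{883}{2146} \approx -0.41146$)
$- I = \left(-1\right) \left(- \frac{883}{2146}\right) = \frac{883}{2146}$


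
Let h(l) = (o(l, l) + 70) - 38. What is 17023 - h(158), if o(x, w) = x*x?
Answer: -7973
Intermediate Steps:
o(x, w) = x**2
h(l) = 32 + l**2 (h(l) = (l**2 + 70) - 38 = (70 + l**2) - 38 = 32 + l**2)
17023 - h(158) = 17023 - (32 + 158**2) = 17023 - (32 + 24964) = 17023 - 1*24996 = 17023 - 24996 = -7973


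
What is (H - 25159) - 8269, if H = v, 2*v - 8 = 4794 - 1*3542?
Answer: -32798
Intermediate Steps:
v = 630 (v = 4 + (4794 - 1*3542)/2 = 4 + (4794 - 3542)/2 = 4 + (½)*1252 = 4 + 626 = 630)
H = 630
(H - 25159) - 8269 = (630 - 25159) - 8269 = -24529 - 8269 = -32798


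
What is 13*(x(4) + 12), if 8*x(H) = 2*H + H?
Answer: 351/2 ≈ 175.50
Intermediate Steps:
x(H) = 3*H/8 (x(H) = (2*H + H)/8 = (3*H)/8 = 3*H/8)
13*(x(4) + 12) = 13*((3/8)*4 + 12) = 13*(3/2 + 12) = 13*(27/2) = 351/2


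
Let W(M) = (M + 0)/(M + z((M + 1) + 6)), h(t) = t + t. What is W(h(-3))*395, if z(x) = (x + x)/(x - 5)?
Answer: 4740/13 ≈ 364.62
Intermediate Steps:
h(t) = 2*t
z(x) = 2*x/(-5 + x) (z(x) = (2*x)/(-5 + x) = 2*x/(-5 + x))
W(M) = M/(M + 2*(7 + M)/(2 + M)) (W(M) = (M + 0)/(M + 2*((M + 1) + 6)/(-5 + ((M + 1) + 6))) = M/(M + 2*((1 + M) + 6)/(-5 + ((1 + M) + 6))) = M/(M + 2*(7 + M)/(-5 + (7 + M))) = M/(M + 2*(7 + M)/(2 + M)))
W(h(-3))*395 = ((2*(-3))*(2 + 2*(-3))/(14 + (2*(-3))² + 4*(2*(-3))))*395 = -6*(2 - 6)/(14 + (-6)² + 4*(-6))*395 = -6*(-4)/(14 + 36 - 24)*395 = -6*(-4)/26*395 = -6*1/26*(-4)*395 = (12/13)*395 = 4740/13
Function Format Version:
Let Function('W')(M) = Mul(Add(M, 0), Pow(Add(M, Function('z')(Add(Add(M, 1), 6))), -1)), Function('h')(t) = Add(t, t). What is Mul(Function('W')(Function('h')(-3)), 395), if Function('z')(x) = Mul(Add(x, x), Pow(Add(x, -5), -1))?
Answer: Rational(4740, 13) ≈ 364.62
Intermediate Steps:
Function('h')(t) = Mul(2, t)
Function('z')(x) = Mul(2, x, Pow(Add(-5, x), -1)) (Function('z')(x) = Mul(Mul(2, x), Pow(Add(-5, x), -1)) = Mul(2, x, Pow(Add(-5, x), -1)))
Function('W')(M) = Mul(M, Pow(Add(M, Mul(2, Pow(Add(2, M), -1), Add(7, M))), -1)) (Function('W')(M) = Mul(Add(M, 0), Pow(Add(M, Mul(2, Add(Add(M, 1), 6), Pow(Add(-5, Add(Add(M, 1), 6)), -1))), -1)) = Mul(M, Pow(Add(M, Mul(2, Add(Add(1, M), 6), Pow(Add(-5, Add(Add(1, M), 6)), -1))), -1)) = Mul(M, Pow(Add(M, Mul(2, Add(7, M), Pow(Add(-5, Add(7, M)), -1))), -1)) = Mul(M, Pow(Add(M, Mul(2, Add(7, M), Pow(Add(2, M), -1))), -1)) = Mul(M, Pow(Add(M, Mul(2, Pow(Add(2, M), -1), Add(7, M))), -1)))
Mul(Function('W')(Function('h')(-3)), 395) = Mul(Mul(Mul(2, -3), Pow(Add(14, Pow(Mul(2, -3), 2), Mul(4, Mul(2, -3))), -1), Add(2, Mul(2, -3))), 395) = Mul(Mul(-6, Pow(Add(14, Pow(-6, 2), Mul(4, -6)), -1), Add(2, -6)), 395) = Mul(Mul(-6, Pow(Add(14, 36, -24), -1), -4), 395) = Mul(Mul(-6, Pow(26, -1), -4), 395) = Mul(Mul(-6, Rational(1, 26), -4), 395) = Mul(Rational(12, 13), 395) = Rational(4740, 13)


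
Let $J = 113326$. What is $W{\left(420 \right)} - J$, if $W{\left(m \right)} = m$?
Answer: $-112906$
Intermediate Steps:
$W{\left(420 \right)} - J = 420 - 113326 = -112906$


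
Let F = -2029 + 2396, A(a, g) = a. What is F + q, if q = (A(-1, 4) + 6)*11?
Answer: 422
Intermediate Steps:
q = 55 (q = (-1 + 6)*11 = 5*11 = 55)
F = 367
F + q = 367 + 55 = 422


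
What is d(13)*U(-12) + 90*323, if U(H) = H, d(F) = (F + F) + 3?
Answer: 28722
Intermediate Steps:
d(F) = 3 + 2*F (d(F) = 2*F + 3 = 3 + 2*F)
d(13)*U(-12) + 90*323 = (3 + 2*13)*(-12) + 90*323 = (3 + 26)*(-12) + 29070 = 29*(-12) + 29070 = -348 + 29070 = 28722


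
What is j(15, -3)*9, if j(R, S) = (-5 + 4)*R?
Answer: -135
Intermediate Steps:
j(R, S) = -R
j(15, -3)*9 = -1*15*9 = -15*9 = -135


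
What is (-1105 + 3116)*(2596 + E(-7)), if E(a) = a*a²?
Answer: 4530783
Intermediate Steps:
E(a) = a³
(-1105 + 3116)*(2596 + E(-7)) = (-1105 + 3116)*(2596 + (-7)³) = 2011*(2596 - 343) = 2011*2253 = 4530783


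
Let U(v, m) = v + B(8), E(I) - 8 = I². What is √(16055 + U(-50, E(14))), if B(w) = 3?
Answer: 2*√4002 ≈ 126.52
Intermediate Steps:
E(I) = 8 + I²
U(v, m) = 3 + v (U(v, m) = v + 3 = 3 + v)
√(16055 + U(-50, E(14))) = √(16055 + (3 - 50)) = √(16055 - 47) = √16008 = 2*√4002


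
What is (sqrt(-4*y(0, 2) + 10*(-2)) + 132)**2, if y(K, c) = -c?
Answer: 17412 + 528*I*sqrt(3) ≈ 17412.0 + 914.52*I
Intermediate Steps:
(sqrt(-4*y(0, 2) + 10*(-2)) + 132)**2 = (sqrt(-(-4)*2 + 10*(-2)) + 132)**2 = (sqrt(-4*(-2) - 20) + 132)**2 = (sqrt(8 - 20) + 132)**2 = (sqrt(-12) + 132)**2 = (2*I*sqrt(3) + 132)**2 = (132 + 2*I*sqrt(3))**2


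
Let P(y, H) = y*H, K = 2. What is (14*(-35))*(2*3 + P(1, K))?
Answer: -3920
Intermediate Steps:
P(y, H) = H*y
(14*(-35))*(2*3 + P(1, K)) = (14*(-35))*(2*3 + 2*1) = -490*(6 + 2) = -490*8 = -3920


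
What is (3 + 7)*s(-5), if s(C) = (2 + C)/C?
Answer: 6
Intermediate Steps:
s(C) = (2 + C)/C
(3 + 7)*s(-5) = (3 + 7)*((2 - 5)/(-5)) = 10*(-⅕*(-3)) = 10*(⅗) = 6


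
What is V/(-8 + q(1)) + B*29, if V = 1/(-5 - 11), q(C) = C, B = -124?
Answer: -402751/112 ≈ -3596.0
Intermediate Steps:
V = -1/16 (V = 1/(-16) = -1/16 ≈ -0.062500)
V/(-8 + q(1)) + B*29 = -1/(16*(-8 + 1)) - 124*29 = -1/16/(-7) - 3596 = -1/16*(-1/7) - 3596 = 1/112 - 3596 = -402751/112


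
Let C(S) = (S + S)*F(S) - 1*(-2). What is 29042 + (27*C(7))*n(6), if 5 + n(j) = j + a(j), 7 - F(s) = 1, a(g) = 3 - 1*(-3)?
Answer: 45296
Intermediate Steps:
a(g) = 6 (a(g) = 3 + 3 = 6)
F(s) = 6 (F(s) = 7 - 1*1 = 7 - 1 = 6)
C(S) = 2 + 12*S (C(S) = (S + S)*6 - 1*(-2) = (2*S)*6 + 2 = 12*S + 2 = 2 + 12*S)
n(j) = 1 + j (n(j) = -5 + (j + 6) = -5 + (6 + j) = 1 + j)
29042 + (27*C(7))*n(6) = 29042 + (27*(2 + 12*7))*(1 + 6) = 29042 + (27*(2 + 84))*7 = 29042 + (27*86)*7 = 29042 + 2322*7 = 29042 + 16254 = 45296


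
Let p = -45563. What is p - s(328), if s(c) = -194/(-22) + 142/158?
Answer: -39602691/869 ≈ -45573.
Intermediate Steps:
s(c) = 8444/869 (s(c) = -194*(-1/22) + 142*(1/158) = 97/11 + 71/79 = 8444/869)
p - s(328) = -45563 - 1*8444/869 = -45563 - 8444/869 = -39602691/869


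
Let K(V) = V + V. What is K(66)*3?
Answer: 396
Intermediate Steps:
K(V) = 2*V
K(66)*3 = (2*66)*3 = 132*3 = 396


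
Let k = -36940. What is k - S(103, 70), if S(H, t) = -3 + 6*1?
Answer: -36943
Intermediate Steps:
S(H, t) = 3 (S(H, t) = -3 + 6 = 3)
k - S(103, 70) = -36940 - 1*3 = -36940 - 3 = -36943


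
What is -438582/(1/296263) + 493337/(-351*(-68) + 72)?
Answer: -3110658719946703/23940 ≈ -1.2994e+11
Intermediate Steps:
-438582/(1/296263) + 493337/(-351*(-68) + 72) = -438582/1/296263 + 493337/(23868 + 72) = -438582*296263 + 493337/23940 = -129935619066 + 493337*(1/23940) = -129935619066 + 493337/23940 = -3110658719946703/23940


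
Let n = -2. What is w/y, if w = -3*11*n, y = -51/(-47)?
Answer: 1034/17 ≈ 60.824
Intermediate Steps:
y = 51/47 (y = -51*(-1/47) = 51/47 ≈ 1.0851)
w = 66 (w = -3*11*(-2) = -33*(-2) = -1*(-66) = 66)
w/y = 66/(51/47) = 66*(47/51) = 1034/17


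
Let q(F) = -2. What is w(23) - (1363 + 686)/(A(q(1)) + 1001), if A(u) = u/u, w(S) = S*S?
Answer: 176003/334 ≈ 526.96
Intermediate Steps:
w(S) = S²
A(u) = 1
w(23) - (1363 + 686)/(A(q(1)) + 1001) = 23² - (1363 + 686)/(1 + 1001) = 529 - 2049/1002 = 529 - 1*683/334 = 529 - 683/334 = 176003/334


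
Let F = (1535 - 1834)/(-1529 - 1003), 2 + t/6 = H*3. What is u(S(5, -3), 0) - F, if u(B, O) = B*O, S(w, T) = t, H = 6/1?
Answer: -299/2532 ≈ -0.11809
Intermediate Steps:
H = 6 (H = 6*1 = 6)
t = 96 (t = -12 + 6*(6*3) = -12 + 6*18 = -12 + 108 = 96)
S(w, T) = 96
F = 299/2532 (F = -299/(-2532) = -299*(-1/2532) = 299/2532 ≈ 0.11809)
u(S(5, -3), 0) - F = 96*0 - 1*299/2532 = 0 - 299/2532 = -299/2532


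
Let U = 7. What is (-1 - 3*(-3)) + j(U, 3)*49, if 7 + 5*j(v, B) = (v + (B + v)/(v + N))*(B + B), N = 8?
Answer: 1951/5 ≈ 390.20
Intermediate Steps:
j(v, B) = -7/5 + 2*B*(v + (B + v)/(8 + v))/5 (j(v, B) = -7/5 + ((v + (B + v)/(v + 8))*(B + B))/5 = -7/5 + ((v + (B + v)/(8 + v))*(2*B))/5 = -7/5 + (2*B*(v + (B + v)/(8 + v)))/5 = -7/5 + 2*B*(v + (B + v)/(8 + v))/5)
(-1 - 3*(-3)) + j(U, 3)*49 = (-1 - 3*(-3)) + ((-56 - 7*7 + 2*3² + 2*3*7² + 18*3*7)/(5*(8 + 7)))*49 = (-1 + 9) + ((⅕)*(-56 - 49 + 2*9 + 2*3*49 + 378)/15)*49 = 8 + ((⅕)*(1/15)*(-56 - 49 + 18 + 294 + 378))*49 = 8 + ((⅕)*(1/15)*585)*49 = 8 + (39/5)*49 = 8 + 1911/5 = 1951/5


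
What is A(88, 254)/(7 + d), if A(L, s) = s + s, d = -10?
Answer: -508/3 ≈ -169.33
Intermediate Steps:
A(L, s) = 2*s
A(88, 254)/(7 + d) = (2*254)/(7 - 10) = 508/(-3) = 508*(-1/3) = -508/3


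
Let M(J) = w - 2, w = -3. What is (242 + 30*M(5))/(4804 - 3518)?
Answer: 46/643 ≈ 0.071540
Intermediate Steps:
M(J) = -5 (M(J) = -3 - 2 = -5)
(242 + 30*M(5))/(4804 - 3518) = (242 + 30*(-5))/(4804 - 3518) = (242 - 150)/1286 = 92*(1/1286) = 46/643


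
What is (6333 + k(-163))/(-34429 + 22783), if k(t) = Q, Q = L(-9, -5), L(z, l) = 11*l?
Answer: -3139/5823 ≈ -0.53907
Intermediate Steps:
Q = -55 (Q = 11*(-5) = -55)
k(t) = -55
(6333 + k(-163))/(-34429 + 22783) = (6333 - 55)/(-34429 + 22783) = 6278/(-11646) = 6278*(-1/11646) = -3139/5823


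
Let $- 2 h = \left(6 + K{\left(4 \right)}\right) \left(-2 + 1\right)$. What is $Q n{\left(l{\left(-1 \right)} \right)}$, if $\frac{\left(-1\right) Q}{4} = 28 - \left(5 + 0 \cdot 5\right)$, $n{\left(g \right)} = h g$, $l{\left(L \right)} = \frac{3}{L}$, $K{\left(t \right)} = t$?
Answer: $1380$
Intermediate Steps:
$h = 5$ ($h = - \frac{\left(6 + 4\right) \left(-2 + 1\right)}{2} = - \frac{10 \left(-1\right)}{2} = \left(- \frac{1}{2}\right) \left(-10\right) = 5$)
$n{\left(g \right)} = 5 g$
$Q = -92$ ($Q = - 4 \left(28 - \left(5 + 0 \cdot 5\right)\right) = - 4 \left(28 - \left(5 + 0\right)\right) = - 4 \left(28 - 5\right) = \left(-4\right) 23 = -92$)
$Q n{\left(l{\left(-1 \right)} \right)} = - 92 \cdot 5 \frac{3}{-1} = - 92 \cdot 5 \cdot 3 \left(-1\right) = - 92 \cdot 5 \left(-3\right) = \left(-92\right) \left(-15\right) = 1380$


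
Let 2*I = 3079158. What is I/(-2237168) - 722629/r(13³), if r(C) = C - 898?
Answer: -1618642387793/2906081232 ≈ -556.98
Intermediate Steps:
I = 1539579 (I = (½)*3079158 = 1539579)
r(C) = -898 + C
I/(-2237168) - 722629/r(13³) = 1539579/(-2237168) - 722629/(-898 + 13³) = 1539579*(-1/2237168) - 722629/(-898 + 2197) = -1539579/2237168 - 722629/1299 = -1618642387793/2906081232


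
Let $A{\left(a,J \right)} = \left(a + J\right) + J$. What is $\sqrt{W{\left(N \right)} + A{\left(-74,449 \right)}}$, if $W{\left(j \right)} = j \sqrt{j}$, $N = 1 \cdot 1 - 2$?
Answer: $\sqrt{824 - i} \approx 28.705 - 0.0174 i$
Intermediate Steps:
$A{\left(a,J \right)} = a + 2 J$ ($A{\left(a,J \right)} = \left(J + a\right) + J = a + 2 J$)
$N = -1$ ($N = 1 - 2 = -1$)
$W{\left(j \right)} = j^{\frac{3}{2}}$
$\sqrt{W{\left(N \right)} + A{\left(-74,449 \right)}} = \sqrt{\left(-1\right)^{\frac{3}{2}} + \left(-74 + 2 \cdot 449\right)} = \sqrt{- i + \left(-74 + 898\right)} = \sqrt{- i + 824} = \sqrt{824 - i}$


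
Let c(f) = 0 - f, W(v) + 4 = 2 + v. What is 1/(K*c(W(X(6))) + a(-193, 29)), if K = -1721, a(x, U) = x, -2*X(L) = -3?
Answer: -2/2107 ≈ -0.00094922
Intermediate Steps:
X(L) = 3/2 (X(L) = -½*(-3) = 3/2)
W(v) = -2 + v (W(v) = -4 + (2 + v) = -2 + v)
c(f) = -f
1/(K*c(W(X(6))) + a(-193, 29)) = 1/(-(-1721)*(-2 + 3/2) - 193) = 1/(-(-1721)*(-1)/2 - 193) = 1/(-1721*½ - 193) = 1/(-1721/2 - 193) = 1/(-2107/2) = -2/2107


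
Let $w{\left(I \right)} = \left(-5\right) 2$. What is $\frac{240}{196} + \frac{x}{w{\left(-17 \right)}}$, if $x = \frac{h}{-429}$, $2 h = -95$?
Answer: $\frac{102029}{84084} \approx 1.2134$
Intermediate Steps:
$h = - \frac{95}{2}$ ($h = \frac{1}{2} \left(-95\right) = - \frac{95}{2} \approx -47.5$)
$w{\left(I \right)} = -10$
$x = \frac{95}{858}$ ($x = - \frac{95}{2 \left(-429\right)} = \left(- \frac{95}{2}\right) \left(- \frac{1}{429}\right) = \frac{95}{858} \approx 0.11072$)
$\frac{240}{196} + \frac{x}{w{\left(-17 \right)}} = \frac{240}{196} + \frac{95}{858 \left(-10\right)} = 240 \cdot \frac{1}{196} + \frac{95}{858} \left(- \frac{1}{10}\right) = \frac{60}{49} - \frac{19}{1716} = \frac{102029}{84084}$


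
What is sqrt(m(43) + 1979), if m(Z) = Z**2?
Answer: 2*sqrt(957) ≈ 61.871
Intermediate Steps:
sqrt(m(43) + 1979) = sqrt(43**2 + 1979) = sqrt(1849 + 1979) = sqrt(3828) = 2*sqrt(957)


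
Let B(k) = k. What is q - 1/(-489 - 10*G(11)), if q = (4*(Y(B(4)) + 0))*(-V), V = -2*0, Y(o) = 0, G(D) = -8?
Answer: 1/409 ≈ 0.0024450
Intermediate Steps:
V = 0
q = 0 (q = (4*(0 + 0))*(-1*0) = (4*0)*0 = 0*0 = 0)
q - 1/(-489 - 10*G(11)) = 0 - 1/(-489 - 10*(-8)) = 0 - 1/(-489 + 80) = 0 - 1/(-409) = 0 - 1*(-1/409) = 0 + 1/409 = 1/409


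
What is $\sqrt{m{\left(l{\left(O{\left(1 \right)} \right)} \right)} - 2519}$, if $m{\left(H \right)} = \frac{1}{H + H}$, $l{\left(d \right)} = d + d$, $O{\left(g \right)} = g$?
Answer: $\frac{5 i \sqrt{403}}{2} \approx 50.187 i$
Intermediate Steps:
$l{\left(d \right)} = 2 d$
$m{\left(H \right)} = \frac{1}{2 H}$
$\sqrt{m{\left(l{\left(O{\left(1 \right)} \right)} \right)} - 2519} = \sqrt{\frac{1}{2 \cdot 2 \cdot 1} - 2519} = \sqrt{\frac{1}{2 \cdot 2} - 2519} = \sqrt{\frac{1}{2} \cdot \frac{1}{2} - 2519} = \sqrt{\frac{1}{4} - 2519} = \sqrt{- \frac{10075}{4}} = \frac{5 i \sqrt{403}}{2}$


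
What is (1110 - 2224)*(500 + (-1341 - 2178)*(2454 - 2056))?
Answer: 1559669068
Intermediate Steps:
(1110 - 2224)*(500 + (-1341 - 2178)*(2454 - 2056)) = -1114*(500 - 3519*398) = -1114*(500 - 1400562) = -1114*(-1400062) = 1559669068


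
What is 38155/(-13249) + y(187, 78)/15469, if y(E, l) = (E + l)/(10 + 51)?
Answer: -35999890410/12501875641 ≈ -2.8796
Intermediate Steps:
y(E, l) = E/61 + l/61 (y(E, l) = (E + l)/61 = (E + l)*(1/61) = E/61 + l/61)
38155/(-13249) + y(187, 78)/15469 = 38155/(-13249) + ((1/61)*187 + (1/61)*78)/15469 = 38155*(-1/13249) + (187/61 + 78/61)*(1/15469) = -38155/13249 + (265/61)*(1/15469) = -38155/13249 + 265/943609 = -35999890410/12501875641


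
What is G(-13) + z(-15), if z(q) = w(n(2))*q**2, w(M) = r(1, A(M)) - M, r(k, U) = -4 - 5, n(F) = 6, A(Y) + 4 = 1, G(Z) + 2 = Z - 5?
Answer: -3395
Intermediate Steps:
G(Z) = -7 + Z (G(Z) = -2 + (Z - 5) = -2 + (-5 + Z) = -7 + Z)
A(Y) = -3 (A(Y) = -4 + 1 = -3)
r(k, U) = -9
w(M) = -9 - M
z(q) = -15*q**2 (z(q) = (-9 - 1*6)*q**2 = (-9 - 6)*q**2 = -15*q**2)
G(-13) + z(-15) = (-7 - 13) - 15*(-15)**2 = -20 - 15*225 = -20 - 3375 = -3395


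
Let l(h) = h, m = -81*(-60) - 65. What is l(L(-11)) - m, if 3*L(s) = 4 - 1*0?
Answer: -14381/3 ≈ -4793.7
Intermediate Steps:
L(s) = 4/3 (L(s) = (4 - 1*0)/3 = (4 + 0)/3 = (1/3)*4 = 4/3)
m = 4795 (m = 4860 - 65 = 4795)
l(L(-11)) - m = 4/3 - 1*4795 = 4/3 - 4795 = -14381/3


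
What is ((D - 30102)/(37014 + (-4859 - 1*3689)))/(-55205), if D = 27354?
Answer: 1374/785732765 ≈ 1.7487e-6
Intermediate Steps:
((D - 30102)/(37014 + (-4859 - 1*3689)))/(-55205) = ((27354 - 30102)/(37014 + (-4859 - 1*3689)))/(-55205) = -2748/(37014 + (-4859 - 3689))*(-1/55205) = -2748/(37014 - 8548)*(-1/55205) = -2748/28466*(-1/55205) = -2748*1/28466*(-1/55205) = -1374/14233*(-1/55205) = 1374/785732765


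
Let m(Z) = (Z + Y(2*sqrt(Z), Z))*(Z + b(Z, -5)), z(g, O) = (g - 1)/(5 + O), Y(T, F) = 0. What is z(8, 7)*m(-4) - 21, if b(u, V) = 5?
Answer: -70/3 ≈ -23.333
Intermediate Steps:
z(g, O) = (-1 + g)/(5 + O)
m(Z) = Z*(5 + Z) (m(Z) = (Z + 0)*(Z + 5) = Z*(5 + Z))
z(8, 7)*m(-4) - 21 = ((-1 + 8)/(5 + 7))*(-4*(5 - 4)) - 21 = (7/12)*(-4*1) - 21 = ((1/12)*7)*(-4) - 21 = (7/12)*(-4) - 21 = -7/3 - 21 = -70/3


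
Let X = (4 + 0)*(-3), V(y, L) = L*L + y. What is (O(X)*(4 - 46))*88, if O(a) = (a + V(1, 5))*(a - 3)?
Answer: 776160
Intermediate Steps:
V(y, L) = y + L² (V(y, L) = L² + y = y + L²)
X = -12 (X = 4*(-3) = -12)
O(a) = (-3 + a)*(26 + a) (O(a) = (a + (1 + 5²))*(a - 3) = (a + (1 + 25))*(-3 + a) = (a + 26)*(-3 + a) = (26 + a)*(-3 + a) = (-3 + a)*(26 + a))
(O(X)*(4 - 46))*88 = ((-78 + (-12)² + 23*(-12))*(4 - 46))*88 = ((-78 + 144 - 276)*(-42))*88 = -210*(-42)*88 = 8820*88 = 776160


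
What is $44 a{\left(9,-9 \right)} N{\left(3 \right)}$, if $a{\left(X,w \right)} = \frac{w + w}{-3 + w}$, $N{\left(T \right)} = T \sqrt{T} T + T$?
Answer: $198 + 594 \sqrt{3} \approx 1226.8$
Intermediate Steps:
$N{\left(T \right)} = T + T^{\frac{5}{2}}$ ($N{\left(T \right)} = T^{\frac{3}{2}} T + T = T^{\frac{5}{2}} + T = T + T^{\frac{5}{2}}$)
$a{\left(X,w \right)} = \frac{2 w}{-3 + w}$
$44 a{\left(9,-9 \right)} N{\left(3 \right)} = 44 \cdot 2 \left(-9\right) \frac{1}{-3 - 9} \left(3 + 3^{\frac{5}{2}}\right) = 44 \cdot 2 \left(-9\right) \frac{1}{-12} \left(3 + 9 \sqrt{3}\right) = 44 \cdot 2 \left(-9\right) \left(- \frac{1}{12}\right) \left(3 + 9 \sqrt{3}\right) = 44 \cdot \frac{3}{2} \left(3 + 9 \sqrt{3}\right) = 66 \left(3 + 9 \sqrt{3}\right) = 198 + 594 \sqrt{3}$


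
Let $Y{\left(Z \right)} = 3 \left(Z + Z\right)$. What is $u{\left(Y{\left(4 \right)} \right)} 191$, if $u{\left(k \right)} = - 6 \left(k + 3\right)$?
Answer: $-30942$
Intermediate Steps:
$Y{\left(Z \right)} = 6 Z$ ($Y{\left(Z \right)} = 3 \cdot 2 Z = 6 Z$)
$u{\left(k \right)} = -18 - 6 k$ ($u{\left(k \right)} = - 6 \left(3 + k\right) = -18 - 6 k$)
$u{\left(Y{\left(4 \right)} \right)} 191 = \left(-18 - 6 \cdot 6 \cdot 4\right) 191 = \left(-18 - 144\right) 191 = \left(-162\right) 191 = -30942$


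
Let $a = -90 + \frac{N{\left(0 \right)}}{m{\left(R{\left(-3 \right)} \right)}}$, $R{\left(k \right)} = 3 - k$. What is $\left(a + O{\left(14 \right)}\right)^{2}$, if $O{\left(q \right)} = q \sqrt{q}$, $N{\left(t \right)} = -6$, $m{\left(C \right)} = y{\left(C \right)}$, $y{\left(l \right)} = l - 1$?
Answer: $\frac{276536}{25} - \frac{12768 \sqrt{14}}{5} \approx 1506.7$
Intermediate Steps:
$y{\left(l \right)} = -1 + l$
$m{\left(C \right)} = -1 + C$
$O{\left(q \right)} = q^{\frac{3}{2}}$
$a = - \frac{456}{5}$ ($a = -90 - \frac{6}{-1 + \left(3 - -3\right)} = -90 - \frac{6}{-1 + \left(3 + 3\right)} = -90 - \frac{6}{-1 + 6} = -90 - \frac{6}{5} = - \frac{456}{5} \approx -91.2$)
$\left(a + O{\left(14 \right)}\right)^{2} = \left(- \frac{456}{5} + 14^{\frac{3}{2}}\right)^{2} = \left(- \frac{456}{5} + 14 \sqrt{14}\right)^{2}$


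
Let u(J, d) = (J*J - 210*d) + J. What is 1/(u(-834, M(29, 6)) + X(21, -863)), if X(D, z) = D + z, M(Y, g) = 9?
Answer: 1/691990 ≈ 1.4451e-6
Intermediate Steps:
u(J, d) = J + J² - 210*d (u(J, d) = (J² - 210*d) + J = J + J² - 210*d)
1/(u(-834, M(29, 6)) + X(21, -863)) = 1/((-834 + (-834)² - 210*9) + (21 - 863)) = 1/((-834 + 695556 - 1890) - 842) = 1/(692832 - 842) = 1/691990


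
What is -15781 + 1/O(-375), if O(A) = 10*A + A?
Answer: -65096626/4125 ≈ -15781.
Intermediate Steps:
O(A) = 11*A
-15781 + 1/O(-375) = -15781 + 1/(11*(-375)) = -15781 + 1/(-4125) = -15781 - 1/4125 = -65096626/4125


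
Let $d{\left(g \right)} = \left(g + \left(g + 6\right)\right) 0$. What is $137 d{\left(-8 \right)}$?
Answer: $0$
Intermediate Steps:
$d{\left(g \right)} = 0$ ($d{\left(g \right)} = \left(g + \left(6 + g\right)\right) 0 = \left(6 + 2 g\right) 0 = 0$)
$137 d{\left(-8 \right)} = 137 \cdot 0 = 0$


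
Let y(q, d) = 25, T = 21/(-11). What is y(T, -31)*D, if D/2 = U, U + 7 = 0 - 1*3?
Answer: -500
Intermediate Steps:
U = -10 (U = -7 + (0 - 1*3) = -7 + (0 - 3) = -7 - 3 = -10)
T = -21/11 (T = 21*(-1/11) = -21/11 ≈ -1.9091)
D = -20 (D = 2*(-10) = -20)
y(T, -31)*D = 25*(-20) = -500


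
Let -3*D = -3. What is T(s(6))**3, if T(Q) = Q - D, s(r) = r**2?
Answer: 42875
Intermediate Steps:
D = 1 (D = -1/3*(-3) = 1)
T(Q) = -1 + Q (T(Q) = Q - 1*1 = Q - 1 = -1 + Q)
T(s(6))**3 = (-1 + 6**2)**3 = (-1 + 36)**3 = 35**3 = 42875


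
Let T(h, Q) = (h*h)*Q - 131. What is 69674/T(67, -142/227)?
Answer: -15815998/667175 ≈ -23.706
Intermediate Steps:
T(h, Q) = -131 + Q*h² (T(h, Q) = h²*Q - 131 = Q*h² - 131 = -131 + Q*h²)
69674/T(67, -142/227) = 69674/(-131 - 142/227*67²) = 69674/(-131 - 142*1/227*4489) = 69674/(-131 - 142/227*4489) = 69674/(-131 - 637438/227) = 69674/(-667175/227) = 69674*(-227/667175) = -15815998/667175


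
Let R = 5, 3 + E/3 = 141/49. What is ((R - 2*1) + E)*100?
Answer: 12900/49 ≈ 263.27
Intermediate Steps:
E = -18/49 (E = -9 + 3*(141/49) = -9 + 423/49 = -18/49 ≈ -0.36735)
((R - 2*1) + E)*100 = ((5 - 2*1) - 18/49)*100 = ((5 - 2) - 18/49)*100 = (3 - 18/49)*100 = (129/49)*100 = 12900/49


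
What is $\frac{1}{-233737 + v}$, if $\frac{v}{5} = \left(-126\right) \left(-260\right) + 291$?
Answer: $- \frac{1}{68482} \approx -1.4602 \cdot 10^{-5}$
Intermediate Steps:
$v = 165255$ ($v = 5 \left(\left(-126\right) \left(-260\right) + 291\right) = 5 \left(32760 + 291\right) = 5 \cdot 33051 = 165255$)
$\frac{1}{-233737 + v} = \frac{1}{-233737 + 165255} = \frac{1}{-68482} = - \frac{1}{68482}$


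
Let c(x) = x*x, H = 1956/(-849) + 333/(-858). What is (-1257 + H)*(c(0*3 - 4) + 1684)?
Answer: -86663408350/40469 ≈ -2.1415e+6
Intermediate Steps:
H = -217885/80938 (H = 1956*(-1/849) + 333*(-1/858) = -652/283 - 111/286 = -217885/80938 ≈ -2.6920)
c(x) = x**2
(-1257 + H)*(c(0*3 - 4) + 1684) = (-1257 - 217885/80938)*((0*3 - 4)**2 + 1684) = -101956951*((0 - 4)**2 + 1684)/80938 = -101956951*((-4)**2 + 1684)/80938 = -101956951*(16 + 1684)/80938 = -101956951/80938*1700 = -86663408350/40469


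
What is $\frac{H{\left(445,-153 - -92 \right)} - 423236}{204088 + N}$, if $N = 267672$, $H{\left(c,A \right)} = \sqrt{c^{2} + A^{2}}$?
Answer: $- \frac{105809}{117940} + \frac{\sqrt{201746}}{471760} \approx -0.89619$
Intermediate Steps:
$H{\left(c,A \right)} = \sqrt{A^{2} + c^{2}}$
$\frac{H{\left(445,-153 - -92 \right)} - 423236}{204088 + N} = \frac{\sqrt{\left(-153 - -92\right)^{2} + 445^{2}} - 423236}{204088 + 267672} = \frac{\sqrt{\left(-153 + 92\right)^{2} + 198025} - 423236}{471760} = \left(\sqrt{\left(-61\right)^{2} + 198025} - 423236\right) \frac{1}{471760} = \left(\sqrt{3721 + 198025} - 423236\right) \frac{1}{471760} = \left(\sqrt{201746} - 423236\right) \frac{1}{471760} = \left(-423236 + \sqrt{201746}\right) \frac{1}{471760} = - \frac{105809}{117940} + \frac{\sqrt{201746}}{471760}$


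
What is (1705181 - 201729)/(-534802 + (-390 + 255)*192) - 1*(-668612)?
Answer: 187451977206/280361 ≈ 6.6861e+5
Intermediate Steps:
(1705181 - 201729)/(-534802 + (-390 + 255)*192) - 1*(-668612) = 1503452/(-534802 - 135*192) + 668612 = 1503452/(-534802 - 25920) + 668612 = 1503452/(-560722) + 668612 = 1503452*(-1/560722) + 668612 = -751726/280361 + 668612 = 187451977206/280361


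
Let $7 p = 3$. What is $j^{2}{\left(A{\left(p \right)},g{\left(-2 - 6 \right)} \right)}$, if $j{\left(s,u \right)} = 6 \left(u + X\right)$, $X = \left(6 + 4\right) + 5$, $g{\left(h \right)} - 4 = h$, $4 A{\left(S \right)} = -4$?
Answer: $4356$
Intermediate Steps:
$p = \frac{3}{7}$ ($p = \frac{1}{7} \cdot 3 = \frac{3}{7} \approx 0.42857$)
$A{\left(S \right)} = -1$ ($A{\left(S \right)} = \frac{1}{4} \left(-4\right) = -1$)
$g{\left(h \right)} = 4 + h$
$X = 15$ ($X = 10 + 5 = 15$)
$j{\left(s,u \right)} = 90 + 6 u$ ($j{\left(s,u \right)} = 6 \left(u + 15\right) = 6 \left(15 + u\right) = 90 + 6 u$)
$j^{2}{\left(A{\left(p \right)},g{\left(-2 - 6 \right)} \right)} = \left(90 + 6 \left(4 - 8\right)\right)^{2} = \left(90 + 6 \left(-4\right)\right)^{2} = \left(90 - 24\right)^{2} = 66^{2} = 4356$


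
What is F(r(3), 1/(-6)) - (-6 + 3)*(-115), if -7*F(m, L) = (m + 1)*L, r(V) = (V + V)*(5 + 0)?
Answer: -14459/42 ≈ -344.26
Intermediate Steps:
r(V) = 10*V (r(V) = (2*V)*5 = 10*V)
F(m, L) = -L*(1 + m)/7 (F(m, L) = -(m + 1)*L/7 = -(1 + m)*L/7 = -L*(1 + m)/7)
F(r(3), 1/(-6)) - (-6 + 3)*(-115) = -1/7*(1 + 10*3)/(-6) - (-6 + 3)*(-115) = -1/7*(-1/6)*(1 + 30) - 1*(-3)*(-115) = -1/7*(-1/6)*31 + 3*(-115) = 31/42 - 345 = -14459/42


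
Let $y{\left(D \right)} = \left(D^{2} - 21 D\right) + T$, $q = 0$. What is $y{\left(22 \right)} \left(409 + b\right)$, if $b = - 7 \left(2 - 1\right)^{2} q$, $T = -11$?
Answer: $4499$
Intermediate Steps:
$y{\left(D \right)} = -11 + D^{2} - 21 D$ ($y{\left(D \right)} = \left(D^{2} - 21 D\right) - 11 = -11 + D^{2} - 21 D$)
$b = 0$ ($b = - 7 \left(2 - 1\right)^{2} \cdot 0 = - 7 \cdot 1^{2} \cdot 0 = \left(-7\right) 1 \cdot 0 = \left(-7\right) 0 = 0$)
$y{\left(22 \right)} \left(409 + b\right) = \left(-11 + 22^{2} - 462\right) \left(409 + 0\right) = \left(-11 + 484 - 462\right) 409 = 11 \cdot 409 = 4499$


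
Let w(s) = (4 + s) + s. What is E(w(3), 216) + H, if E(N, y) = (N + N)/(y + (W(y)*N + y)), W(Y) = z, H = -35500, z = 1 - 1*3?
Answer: -3656495/103 ≈ -35500.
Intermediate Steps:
z = -2 (z = 1 - 3 = -2)
W(Y) = -2
w(s) = 4 + 2*s
E(N, y) = 2*N/(-2*N + 2*y) (E(N, y) = (N + N)/(y + (-2*N + y)) = (2*N)/(y + (y - 2*N)) = (2*N)/(-2*N + 2*y) = 2*N/(-2*N + 2*y))
E(w(3), 216) + H = (4 + 2*3)/(216 - (4 + 2*3)) - 35500 = (4 + 6)/(216 - (4 + 6)) - 35500 = 10/(216 - 1*10) - 35500 = 10/(216 - 10) - 35500 = 10/206 - 35500 = 10*(1/206) - 35500 = 5/103 - 35500 = -3656495/103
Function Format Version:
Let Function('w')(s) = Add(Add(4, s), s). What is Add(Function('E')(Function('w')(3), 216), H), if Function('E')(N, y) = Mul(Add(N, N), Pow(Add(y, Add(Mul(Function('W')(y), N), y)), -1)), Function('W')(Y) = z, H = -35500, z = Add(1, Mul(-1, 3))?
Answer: Rational(-3656495, 103) ≈ -35500.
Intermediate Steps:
z = -2 (z = Add(1, -3) = -2)
Function('W')(Y) = -2
Function('w')(s) = Add(4, Mul(2, s))
Function('E')(N, y) = Mul(2, N, Pow(Add(Mul(-2, N), Mul(2, y)), -1)) (Function('E')(N, y) = Mul(Add(N, N), Pow(Add(y, Add(Mul(-2, N), y)), -1)) = Mul(Mul(2, N), Pow(Add(y, Add(y, Mul(-2, N))), -1)) = Mul(Mul(2, N), Pow(Add(Mul(-2, N), Mul(2, y)), -1)) = Mul(2, N, Pow(Add(Mul(-2, N), Mul(2, y)), -1)))
Add(Function('E')(Function('w')(3), 216), H) = Add(Mul(Add(4, Mul(2, 3)), Pow(Add(216, Mul(-1, Add(4, Mul(2, 3)))), -1)), -35500) = Add(Mul(Add(4, 6), Pow(Add(216, Mul(-1, Add(4, 6))), -1)), -35500) = Add(Mul(10, Pow(Add(216, Mul(-1, 10)), -1)), -35500) = Add(Mul(10, Pow(Add(216, -10), -1)), -35500) = Add(Mul(10, Pow(206, -1)), -35500) = Add(Mul(10, Rational(1, 206)), -35500) = Add(Rational(5, 103), -35500) = Rational(-3656495, 103)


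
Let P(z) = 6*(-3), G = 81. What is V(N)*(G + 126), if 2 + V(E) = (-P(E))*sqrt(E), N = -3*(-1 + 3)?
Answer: -414 + 3726*I*sqrt(6) ≈ -414.0 + 9126.8*I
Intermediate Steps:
P(z) = -18
N = -6 (N = -3*2 = -6)
V(E) = -2 + 18*sqrt(E) (V(E) = -2 + (-1*(-18))*sqrt(E) = -2 + 18*sqrt(E))
V(N)*(G + 126) = (-2 + 18*sqrt(-6))*(81 + 126) = (-2 + 18*(I*sqrt(6)))*207 = (-2 + 18*I*sqrt(6))*207 = -414 + 3726*I*sqrt(6)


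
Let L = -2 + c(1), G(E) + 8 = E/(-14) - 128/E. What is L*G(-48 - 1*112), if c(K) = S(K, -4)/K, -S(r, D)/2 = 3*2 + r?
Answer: -2368/35 ≈ -67.657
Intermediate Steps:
S(r, D) = -12 - 2*r (S(r, D) = -2*(3*2 + r) = -2*(6 + r) = -12 - 2*r)
G(E) = -8 - 128/E - E/14 (G(E) = -8 + (E/(-14) - 128/E) = -8 + (E*(-1/14) - 128/E) = -8 + (-E/14 - 128/E) = -8 + (-128/E - E/14) = -8 - 128/E - E/14)
c(K) = (-12 - 2*K)/K
L = -16 (L = -2 + (-2 - 12/1) = -2 + (-2 - 12*1) = -2 + (-2 - 12) = -2 - 14 = -16)
L*G(-48 - 1*112) = -16*(-8 - 128/(-48 - 1*112) - (-48 - 1*112)/14) = -16*(-8 - 128/(-48 - 112) - (-48 - 112)/14) = -16*(-8 - 128/(-160) - 1/14*(-160)) = -16*(-8 - 128*(-1/160) + 80/7) = -16*(-8 + 4/5 + 80/7) = -16*148/35 = -2368/35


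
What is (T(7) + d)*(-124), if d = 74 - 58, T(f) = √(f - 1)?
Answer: -1984 - 124*√6 ≈ -2287.7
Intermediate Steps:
T(f) = √(-1 + f)
d = 16
(T(7) + d)*(-124) = (√(-1 + 7) + 16)*(-124) = (√6 + 16)*(-124) = (16 + √6)*(-124) = -1984 - 124*√6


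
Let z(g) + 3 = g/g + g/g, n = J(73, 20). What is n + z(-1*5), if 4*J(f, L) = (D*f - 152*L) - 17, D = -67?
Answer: -1988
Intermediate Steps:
J(f, L) = -17/4 - 38*L - 67*f/4 (J(f, L) = ((-67*f - 152*L) - 17)/4 = ((-152*L - 67*f) - 17)/4 = (-17 - 152*L - 67*f)/4 = -17/4 - 38*L - 67*f/4)
n = -1987 (n = -17/4 - 38*20 - 67/4*73 = -17/4 - 760 - 4891/4 = -1987)
z(g) = -1 (z(g) = -3 + (g/g + g/g) = -3 + (1 + 1) = -3 + 2 = -1)
n + z(-1*5) = -1987 - 1 = -1988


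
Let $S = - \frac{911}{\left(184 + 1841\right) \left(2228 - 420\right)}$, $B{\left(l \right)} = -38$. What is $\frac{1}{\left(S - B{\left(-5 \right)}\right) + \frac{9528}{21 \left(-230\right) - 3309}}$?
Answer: $\frac{9932835600}{365817310057} \approx 0.027152$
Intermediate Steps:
$S = - \frac{911}{3661200}$ ($S = - \frac{911}{2025 \left(2228 - 420\right)} = - \frac{911}{2025 \cdot 1808} = - \frac{911}{3661200} \approx -0.00024883$)
$\frac{1}{\left(S - B{\left(-5 \right)}\right) + \frac{9528}{21 \left(-230\right) - 3309}} = \frac{1}{\left(- \frac{911}{3661200} - -38\right) + \frac{9528}{21 \left(-230\right) - 3309}} = \frac{1}{\left(- \frac{911}{3661200} + 38\right) + \frac{9528}{-4830 - 3309}} = \frac{1}{\frac{139124689}{3661200} + \frac{9528}{-8139}} = \frac{1}{\frac{139124689}{3661200} + 9528 \left(- \frac{1}{8139}\right)} = \frac{1}{\frac{139124689}{3661200} - \frac{3176}{2713}} = \frac{1}{\frac{365817310057}{9932835600}} = \frac{9932835600}{365817310057}$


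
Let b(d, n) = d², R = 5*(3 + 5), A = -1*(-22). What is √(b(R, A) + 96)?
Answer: 4*√106 ≈ 41.182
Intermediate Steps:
A = 22
R = 40 (R = 5*8 = 40)
√(b(R, A) + 96) = √(40² + 96) = √(1600 + 96) = √1696 = 4*√106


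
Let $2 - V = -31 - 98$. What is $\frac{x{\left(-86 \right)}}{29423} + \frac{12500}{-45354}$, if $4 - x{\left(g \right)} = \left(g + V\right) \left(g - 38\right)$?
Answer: $- \frac{57265382}{667225371} \approx -0.085826$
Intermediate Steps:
$V = 131$ ($V = 2 - \left(-31 - 98\right) = 2 - -129 = 2 + 129 = 131$)
$x{\left(g \right)} = 4 - \left(-38 + g\right) \left(131 + g\right)$ ($x{\left(g \right)} = 4 - \left(g + 131\right) \left(g - 38\right) = 4 - \left(131 + g\right) \left(-38 + g\right) = 4 - \left(-38 + g\right) \left(131 + g\right)$)
$\frac{x{\left(-86 \right)}}{29423} + \frac{12500}{-45354} = \frac{4982 - \left(-86\right)^{2} - -7998}{29423} + \frac{12500}{-45354} = \left(4982 - 7396 + 7998\right) \frac{1}{29423} + 12500 \left(- \frac{1}{45354}\right) = \left(4982 - 7396 + 7998\right) \frac{1}{29423} - \frac{6250}{22677} = 5584 \cdot \frac{1}{29423} - \frac{6250}{22677} = \frac{5584}{29423} - \frac{6250}{22677} = - \frac{57265382}{667225371}$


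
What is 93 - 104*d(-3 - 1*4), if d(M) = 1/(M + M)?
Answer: 703/7 ≈ 100.43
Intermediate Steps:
d(M) = 1/(2*M)
93 - 104*d(-3 - 1*4) = 93 - 52/(-3 - 1*4) = 93 - 52/(-3 - 4) = 93 - 52/(-7) = 93 - 52*(-1)/7 = 93 - 104*(-1/14) = 93 + 52/7 = 703/7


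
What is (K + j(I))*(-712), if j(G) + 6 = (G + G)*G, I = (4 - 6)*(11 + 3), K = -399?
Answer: -828056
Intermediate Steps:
I = -28 (I = -2*14 = -28)
j(G) = -6 + 2*G² (j(G) = -6 + (G + G)*G = -6 + (2*G)*G = -6 + 2*G²)
(K + j(I))*(-712) = (-399 + (-6 + 2*(-28)²))*(-712) = (-399 + (-6 + 2*784))*(-712) = (-399 + (-6 + 1568))*(-712) = (-399 + 1562)*(-712) = 1163*(-712) = -828056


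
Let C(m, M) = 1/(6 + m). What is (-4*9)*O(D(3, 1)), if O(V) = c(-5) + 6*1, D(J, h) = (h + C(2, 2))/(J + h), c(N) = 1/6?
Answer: -222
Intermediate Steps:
c(N) = ⅙ (c(N) = 1*(⅙) = ⅙)
D(J, h) = (⅛ + h)/(J + h) (D(J, h) = (h + 1/(6 + 2))/(J + h) = (h + 1/8)/(J + h) = (h + ⅛)/(J + h) = (⅛ + h)/(J + h))
O(V) = 37/6 (O(V) = ⅙ + 6*1 = ⅙ + 6 = 37/6)
(-4*9)*O(D(3, 1)) = -4*9*(37/6) = -36*37/6 = -222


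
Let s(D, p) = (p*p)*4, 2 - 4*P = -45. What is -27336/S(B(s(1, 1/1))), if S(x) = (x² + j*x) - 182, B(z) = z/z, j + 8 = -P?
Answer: 109344/803 ≈ 136.17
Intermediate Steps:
P = 47/4 (P = ½ - ¼*(-45) = ½ + 45/4 = 47/4 ≈ 11.750)
s(D, p) = 4*p² (s(D, p) = p²*4 = 4*p²)
j = -79/4 (j = -8 - 1*47/4 = -8 - 47/4 = -79/4 ≈ -19.750)
B(z) = 1
S(x) = -182 + x² - 79*x/4 (S(x) = (x² - 79*x/4) - 182 = -182 + x² - 79*x/4)
-27336/S(B(s(1, 1/1))) = -27336/(-182 + 1² - 79/4*1) = -27336/(-182 + 1 - 79/4) = -27336/(-803/4) = -27336*(-4/803) = 109344/803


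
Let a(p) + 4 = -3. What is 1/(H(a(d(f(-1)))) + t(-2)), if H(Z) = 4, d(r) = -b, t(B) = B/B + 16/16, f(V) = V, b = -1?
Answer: ⅙ ≈ 0.16667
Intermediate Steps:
t(B) = 2 (t(B) = 1 + 16*(1/16) = 1 + 1 = 2)
d(r) = 1 (d(r) = -1*(-1) = 1)
a(p) = -7 (a(p) = -4 - 3 = -7)
1/(H(a(d(f(-1)))) + t(-2)) = 1/(4 + 2) = 1/6 = ⅙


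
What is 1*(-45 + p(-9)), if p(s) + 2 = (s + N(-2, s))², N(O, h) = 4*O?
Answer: 242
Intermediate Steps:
p(s) = -2 + (-8 + s)² (p(s) = -2 + (s + 4*(-2))² = -2 + (s - 8)² = -2 + (-8 + s)²)
1*(-45 + p(-9)) = 1*(-45 + (-2 + (-8 - 9)²)) = 1*(-45 + (-2 + (-17)²)) = 1*(-45 + (-2 + 289)) = 1*(-45 + 287) = 1*242 = 242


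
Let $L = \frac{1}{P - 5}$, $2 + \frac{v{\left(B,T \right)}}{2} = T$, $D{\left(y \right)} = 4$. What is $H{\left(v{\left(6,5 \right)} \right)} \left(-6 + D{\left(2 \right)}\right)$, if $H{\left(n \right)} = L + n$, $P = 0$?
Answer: $- \frac{58}{5} \approx -11.6$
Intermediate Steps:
$v{\left(B,T \right)} = -4 + 2 T$
$L = - \frac{1}{5}$ ($L = \frac{1}{0 - 5} = \frac{1}{-5} = - \frac{1}{5} \approx -0.2$)
$H{\left(n \right)} = - \frac{1}{5} + n$
$H{\left(v{\left(6,5 \right)} \right)} \left(-6 + D{\left(2 \right)}\right) = \left(- \frac{1}{5} + \left(-4 + 2 \cdot 5\right)\right) \left(-6 + 4\right) = \left(- \frac{1}{5} + \left(-4 + 10\right)\right) \left(-2\right) = \left(- \frac{1}{5} + 6\right) \left(-2\right) = \frac{29}{5} \left(-2\right) = - \frac{58}{5}$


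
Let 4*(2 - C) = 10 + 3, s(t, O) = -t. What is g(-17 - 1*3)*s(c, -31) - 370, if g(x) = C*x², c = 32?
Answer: 15630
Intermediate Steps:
C = -5/4 (C = 2 - (10 + 3)/4 = 2 - ¼*13 = 2 - 13/4 = -5/4 ≈ -1.2500)
g(x) = -5*x²/4
g(-17 - 1*3)*s(c, -31) - 370 = (-5*(-17 - 1*3)²/4)*(-1*32) - 370 = -5*(-17 - 3)²/4*(-32) - 370 = -5/4*(-20)²*(-32) - 370 = -5/4*400*(-32) - 370 = -500*(-32) - 370 = 16000 - 370 = 15630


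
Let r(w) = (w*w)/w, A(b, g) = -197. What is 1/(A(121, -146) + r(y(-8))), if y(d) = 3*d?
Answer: -1/221 ≈ -0.0045249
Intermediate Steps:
r(w) = w (r(w) = w²/w = w)
1/(A(121, -146) + r(y(-8))) = 1/(-197 + 3*(-8)) = 1/(-197 - 24) = 1/(-221) = -1/221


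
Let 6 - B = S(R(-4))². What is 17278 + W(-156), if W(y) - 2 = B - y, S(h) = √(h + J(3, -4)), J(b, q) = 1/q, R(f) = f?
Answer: 69785/4 ≈ 17446.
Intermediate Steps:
S(h) = √(-¼ + h) (S(h) = √(h + 1/(-4)) = √(h - ¼) = √(-¼ + h))
B = 41/4 (B = 6 - (√(-1 + 4*(-4))/2)² = 6 - (√(-1 - 16)/2)² = 6 - (√(-17)/2)² = 6 - ((I*√17)/2)² = 6 - (I*√17/2)² = 6 - 1*(-17/4) = 6 + 17/4 = 41/4 ≈ 10.250)
W(y) = 49/4 - y (W(y) = 2 + (41/4 - y) = 49/4 - y)
17278 + W(-156) = 17278 + (49/4 - 1*(-156)) = 17278 + (49/4 + 156) = 17278 + 673/4 = 69785/4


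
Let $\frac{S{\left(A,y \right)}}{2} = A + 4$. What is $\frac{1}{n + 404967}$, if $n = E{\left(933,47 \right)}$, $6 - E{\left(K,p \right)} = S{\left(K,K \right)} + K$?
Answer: $\frac{1}{402166} \approx 2.4865 \cdot 10^{-6}$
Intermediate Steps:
$S{\left(A,y \right)} = 8 + 2 A$ ($S{\left(A,y \right)} = 2 \left(A + 4\right) = 2 \left(4 + A\right) = 8 + 2 A$)
$E{\left(K,p \right)} = -2 - 3 K$ ($E{\left(K,p \right)} = 6 - \left(\left(8 + 2 K\right) + K\right) = 6 - \left(8 + 3 K\right) = -2 - 3 K$)
$n = -2801$ ($n = -2 - 2799 = -2801$)
$\frac{1}{n + 404967} = \frac{1}{-2801 + 404967} = \frac{1}{402166}$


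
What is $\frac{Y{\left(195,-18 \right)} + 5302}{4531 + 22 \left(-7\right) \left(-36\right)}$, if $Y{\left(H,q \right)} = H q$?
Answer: $\frac{1792}{10075} \approx 0.17787$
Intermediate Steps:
$\frac{Y{\left(195,-18 \right)} + 5302}{4531 + 22 \left(-7\right) \left(-36\right)} = \frac{195 \left(-18\right) + 5302}{4531 + 22 \left(-7\right) \left(-36\right)} = \frac{-3510 + 5302}{4531 - -5544} = \frac{1792}{4531 + 5544} = \frac{1792}{10075}$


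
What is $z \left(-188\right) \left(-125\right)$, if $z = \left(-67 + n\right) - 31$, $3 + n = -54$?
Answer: $-3642500$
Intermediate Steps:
$n = -57$ ($n = -3 - 54 = -57$)
$z = -155$ ($z = \left(-67 - 57\right) - 31 = -124 - 31 = -155$)
$z \left(-188\right) \left(-125\right) = \left(-155\right) \left(-188\right) \left(-125\right) = 29140 \left(-125\right) = -3642500$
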